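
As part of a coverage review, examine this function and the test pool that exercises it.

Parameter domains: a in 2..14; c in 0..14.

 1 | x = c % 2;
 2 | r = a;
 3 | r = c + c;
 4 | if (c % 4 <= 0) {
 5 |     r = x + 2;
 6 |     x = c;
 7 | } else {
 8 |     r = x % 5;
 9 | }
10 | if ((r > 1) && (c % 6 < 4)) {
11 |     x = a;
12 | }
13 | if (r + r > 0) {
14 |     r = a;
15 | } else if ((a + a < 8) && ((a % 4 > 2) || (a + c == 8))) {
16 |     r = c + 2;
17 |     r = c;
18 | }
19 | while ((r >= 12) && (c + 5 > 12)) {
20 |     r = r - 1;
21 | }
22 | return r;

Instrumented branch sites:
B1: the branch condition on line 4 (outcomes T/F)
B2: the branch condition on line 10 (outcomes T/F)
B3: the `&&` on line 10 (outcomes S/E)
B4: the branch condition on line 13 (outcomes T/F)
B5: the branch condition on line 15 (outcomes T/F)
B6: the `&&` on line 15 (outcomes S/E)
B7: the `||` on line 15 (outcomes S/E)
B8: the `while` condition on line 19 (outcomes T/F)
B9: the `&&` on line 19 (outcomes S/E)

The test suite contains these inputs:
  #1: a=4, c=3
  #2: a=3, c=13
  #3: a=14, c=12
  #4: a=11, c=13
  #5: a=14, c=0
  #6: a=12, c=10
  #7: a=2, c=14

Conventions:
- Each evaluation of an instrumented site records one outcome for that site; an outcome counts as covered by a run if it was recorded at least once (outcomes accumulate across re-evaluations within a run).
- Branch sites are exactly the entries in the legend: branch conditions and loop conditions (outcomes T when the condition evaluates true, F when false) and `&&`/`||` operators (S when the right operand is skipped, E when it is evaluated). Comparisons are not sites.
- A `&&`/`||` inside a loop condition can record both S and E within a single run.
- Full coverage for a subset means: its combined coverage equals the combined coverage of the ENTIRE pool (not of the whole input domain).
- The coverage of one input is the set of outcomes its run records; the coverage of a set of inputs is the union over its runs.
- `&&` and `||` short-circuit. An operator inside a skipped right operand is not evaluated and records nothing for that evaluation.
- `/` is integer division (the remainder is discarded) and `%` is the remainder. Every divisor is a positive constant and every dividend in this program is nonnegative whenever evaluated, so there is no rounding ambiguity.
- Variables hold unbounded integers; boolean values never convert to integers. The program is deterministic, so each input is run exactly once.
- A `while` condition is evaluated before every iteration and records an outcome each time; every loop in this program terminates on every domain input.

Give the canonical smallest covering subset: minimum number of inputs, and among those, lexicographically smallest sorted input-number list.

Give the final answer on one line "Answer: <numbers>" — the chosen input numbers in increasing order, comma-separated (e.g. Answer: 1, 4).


run #1 (a=4, c=3) runs B1->F, B3->S, B2->F, B4->T, B9->S, B8->F; records B1=F, B2=F, B3=S, B4=T, B8=F, B9=S
run #2 (a=3, c=13) runs B1->F, B3->S, B2->F, B4->T, B9->S, B8->F; records B1=F, B2=F, B3=S, B4=T, B8=F, B9=S
run #3 (a=14, c=12) runs B1->T, B3->E, B2->T, B4->T, B9->E, B8->T, B9->E, B8->T, B9->E, B8->T, B9->S, B8->F; records B1=T, B2=T, B3=E, B4=T, B8=T, B8=F, B9=S, B9=E
run #4 (a=11, c=13) runs B1->F, B3->S, B2->F, B4->T, B9->S, B8->F; records B1=F, B2=F, B3=S, B4=T, B8=F, B9=S
run #5 (a=14, c=0) runs B1->T, B3->E, B2->T, B4->T, B9->E, B8->F; records B1=T, B2=T, B3=E, B4=T, B8=F, B9=E
run #6 (a=12, c=10) runs B1->F, B3->S, B2->F, B4->F, B6->S, B5->F, B9->S, B8->F; records B1=F, B2=F, B3=S, B4=F, B5=F, B6=S, B8=F, B9=S
run #7 (a=2, c=14) runs B1->F, B3->S, B2->F, B4->F, B6->E, B7->E, B5->F, B9->S, B8->F; records B1=F, B2=F, B3=S, B4=F, B5=F, B6=E, B7=E, B8=F, B9=S
the full pool covers 16 outcomes: B1=T, B1=F, B2=T, B2=F, B3=S, B3=E, B4=T, B4=F, B5=F, B6=S, B6=E, B7=E, B8=T, B8=F, B9=S, B9=E
checked all size-1 subsets: none covers 16 outcomes (max 9/16)
checked all size-2 subsets: none covers 16 outcomes (max 15/16)
the canonical winner is {3, 6, 7}: size 3, full 16-outcome coverage, earliest index list among size-3 covers
Answer: 3, 6, 7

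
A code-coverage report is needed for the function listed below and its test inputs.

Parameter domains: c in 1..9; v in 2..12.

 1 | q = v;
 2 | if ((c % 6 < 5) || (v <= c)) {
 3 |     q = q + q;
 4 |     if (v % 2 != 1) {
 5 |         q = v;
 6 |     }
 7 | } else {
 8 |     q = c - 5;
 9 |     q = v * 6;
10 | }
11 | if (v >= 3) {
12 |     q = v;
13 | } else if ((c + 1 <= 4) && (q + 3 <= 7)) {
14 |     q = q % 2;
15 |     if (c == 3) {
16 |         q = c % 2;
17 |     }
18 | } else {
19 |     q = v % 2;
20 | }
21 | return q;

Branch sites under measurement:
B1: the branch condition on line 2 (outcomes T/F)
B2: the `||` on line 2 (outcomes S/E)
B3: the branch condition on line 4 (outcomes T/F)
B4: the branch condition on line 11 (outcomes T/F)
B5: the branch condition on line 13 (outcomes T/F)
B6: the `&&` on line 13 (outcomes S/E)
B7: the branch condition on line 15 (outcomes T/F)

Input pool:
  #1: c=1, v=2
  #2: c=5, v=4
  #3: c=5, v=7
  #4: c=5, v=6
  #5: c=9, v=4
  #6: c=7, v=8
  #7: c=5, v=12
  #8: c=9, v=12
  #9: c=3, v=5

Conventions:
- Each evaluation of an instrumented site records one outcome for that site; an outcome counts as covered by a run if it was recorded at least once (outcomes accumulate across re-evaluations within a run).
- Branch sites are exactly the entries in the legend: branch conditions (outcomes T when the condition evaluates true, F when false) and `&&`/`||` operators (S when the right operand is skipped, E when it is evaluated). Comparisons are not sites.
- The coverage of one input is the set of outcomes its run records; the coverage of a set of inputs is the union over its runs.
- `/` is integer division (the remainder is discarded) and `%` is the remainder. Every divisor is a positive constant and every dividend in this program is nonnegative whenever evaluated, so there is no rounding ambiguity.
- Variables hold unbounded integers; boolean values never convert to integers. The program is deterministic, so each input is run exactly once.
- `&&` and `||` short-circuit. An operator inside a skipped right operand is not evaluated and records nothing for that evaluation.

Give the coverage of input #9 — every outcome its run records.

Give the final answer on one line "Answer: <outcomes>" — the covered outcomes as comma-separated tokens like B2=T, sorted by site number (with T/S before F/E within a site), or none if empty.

Simulating input #9 (c=3, v=5) step by step:
  B2->S, B1->T, B3->F, B4->T
as a set, this run covers: B1=T, B2=S, B3=F, B4=T

Answer: B1=T, B2=S, B3=F, B4=T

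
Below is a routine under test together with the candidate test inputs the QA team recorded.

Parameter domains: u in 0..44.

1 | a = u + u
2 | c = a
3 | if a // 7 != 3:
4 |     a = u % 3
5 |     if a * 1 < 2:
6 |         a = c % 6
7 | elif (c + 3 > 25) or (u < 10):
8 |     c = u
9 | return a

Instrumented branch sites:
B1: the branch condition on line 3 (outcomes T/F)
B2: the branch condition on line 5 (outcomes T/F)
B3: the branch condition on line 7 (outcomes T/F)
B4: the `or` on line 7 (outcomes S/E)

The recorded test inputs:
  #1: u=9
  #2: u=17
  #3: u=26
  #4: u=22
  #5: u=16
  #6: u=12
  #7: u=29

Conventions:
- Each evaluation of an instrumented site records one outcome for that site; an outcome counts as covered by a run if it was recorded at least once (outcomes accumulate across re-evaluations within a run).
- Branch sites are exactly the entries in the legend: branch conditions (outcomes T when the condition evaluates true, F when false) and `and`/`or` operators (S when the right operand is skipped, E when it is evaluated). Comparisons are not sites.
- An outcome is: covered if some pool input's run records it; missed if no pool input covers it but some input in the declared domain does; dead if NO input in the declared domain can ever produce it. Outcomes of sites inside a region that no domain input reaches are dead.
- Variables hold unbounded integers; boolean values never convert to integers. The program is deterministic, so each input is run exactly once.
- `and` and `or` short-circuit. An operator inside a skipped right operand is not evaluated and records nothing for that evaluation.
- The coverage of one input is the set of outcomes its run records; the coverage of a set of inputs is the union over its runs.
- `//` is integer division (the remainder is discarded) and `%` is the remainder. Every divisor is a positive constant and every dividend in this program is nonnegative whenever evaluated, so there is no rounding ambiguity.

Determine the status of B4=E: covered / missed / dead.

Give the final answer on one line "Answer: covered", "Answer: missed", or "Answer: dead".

no pool input records B4=E
but domain input (u=11) does record it -> reachable, so missed

Answer: missed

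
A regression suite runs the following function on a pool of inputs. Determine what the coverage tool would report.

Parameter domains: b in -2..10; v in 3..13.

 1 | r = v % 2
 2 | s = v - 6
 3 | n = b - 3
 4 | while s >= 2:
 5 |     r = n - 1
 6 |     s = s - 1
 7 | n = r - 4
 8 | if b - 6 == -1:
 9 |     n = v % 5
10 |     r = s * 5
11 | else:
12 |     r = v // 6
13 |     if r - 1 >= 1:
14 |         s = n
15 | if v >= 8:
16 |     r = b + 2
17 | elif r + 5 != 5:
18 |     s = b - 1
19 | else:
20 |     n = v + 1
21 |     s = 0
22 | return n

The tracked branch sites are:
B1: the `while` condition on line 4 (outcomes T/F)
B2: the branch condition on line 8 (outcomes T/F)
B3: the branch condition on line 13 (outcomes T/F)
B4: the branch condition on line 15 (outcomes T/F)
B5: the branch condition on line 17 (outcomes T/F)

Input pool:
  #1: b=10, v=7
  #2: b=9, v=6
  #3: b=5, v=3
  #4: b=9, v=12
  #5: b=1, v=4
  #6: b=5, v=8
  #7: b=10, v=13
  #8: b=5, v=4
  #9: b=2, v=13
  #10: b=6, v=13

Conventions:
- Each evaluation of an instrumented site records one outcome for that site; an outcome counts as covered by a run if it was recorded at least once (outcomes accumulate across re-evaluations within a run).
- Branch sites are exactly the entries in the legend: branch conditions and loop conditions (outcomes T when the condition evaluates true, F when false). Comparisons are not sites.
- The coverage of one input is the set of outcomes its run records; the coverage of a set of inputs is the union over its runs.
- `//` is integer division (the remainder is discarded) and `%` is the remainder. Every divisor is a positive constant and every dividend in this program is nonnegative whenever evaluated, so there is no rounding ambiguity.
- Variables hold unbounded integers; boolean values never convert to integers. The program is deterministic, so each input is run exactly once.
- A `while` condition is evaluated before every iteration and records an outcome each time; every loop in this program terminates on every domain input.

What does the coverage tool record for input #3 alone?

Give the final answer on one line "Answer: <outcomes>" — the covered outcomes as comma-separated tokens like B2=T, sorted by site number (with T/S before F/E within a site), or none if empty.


Event log for input #3 (b=5, v=3):
  B1->F, B2->T, B4->F, B5->T
collecting distinct outcomes: B1=F, B2=T, B4=F, B5=T
Answer: B1=F, B2=T, B4=F, B5=T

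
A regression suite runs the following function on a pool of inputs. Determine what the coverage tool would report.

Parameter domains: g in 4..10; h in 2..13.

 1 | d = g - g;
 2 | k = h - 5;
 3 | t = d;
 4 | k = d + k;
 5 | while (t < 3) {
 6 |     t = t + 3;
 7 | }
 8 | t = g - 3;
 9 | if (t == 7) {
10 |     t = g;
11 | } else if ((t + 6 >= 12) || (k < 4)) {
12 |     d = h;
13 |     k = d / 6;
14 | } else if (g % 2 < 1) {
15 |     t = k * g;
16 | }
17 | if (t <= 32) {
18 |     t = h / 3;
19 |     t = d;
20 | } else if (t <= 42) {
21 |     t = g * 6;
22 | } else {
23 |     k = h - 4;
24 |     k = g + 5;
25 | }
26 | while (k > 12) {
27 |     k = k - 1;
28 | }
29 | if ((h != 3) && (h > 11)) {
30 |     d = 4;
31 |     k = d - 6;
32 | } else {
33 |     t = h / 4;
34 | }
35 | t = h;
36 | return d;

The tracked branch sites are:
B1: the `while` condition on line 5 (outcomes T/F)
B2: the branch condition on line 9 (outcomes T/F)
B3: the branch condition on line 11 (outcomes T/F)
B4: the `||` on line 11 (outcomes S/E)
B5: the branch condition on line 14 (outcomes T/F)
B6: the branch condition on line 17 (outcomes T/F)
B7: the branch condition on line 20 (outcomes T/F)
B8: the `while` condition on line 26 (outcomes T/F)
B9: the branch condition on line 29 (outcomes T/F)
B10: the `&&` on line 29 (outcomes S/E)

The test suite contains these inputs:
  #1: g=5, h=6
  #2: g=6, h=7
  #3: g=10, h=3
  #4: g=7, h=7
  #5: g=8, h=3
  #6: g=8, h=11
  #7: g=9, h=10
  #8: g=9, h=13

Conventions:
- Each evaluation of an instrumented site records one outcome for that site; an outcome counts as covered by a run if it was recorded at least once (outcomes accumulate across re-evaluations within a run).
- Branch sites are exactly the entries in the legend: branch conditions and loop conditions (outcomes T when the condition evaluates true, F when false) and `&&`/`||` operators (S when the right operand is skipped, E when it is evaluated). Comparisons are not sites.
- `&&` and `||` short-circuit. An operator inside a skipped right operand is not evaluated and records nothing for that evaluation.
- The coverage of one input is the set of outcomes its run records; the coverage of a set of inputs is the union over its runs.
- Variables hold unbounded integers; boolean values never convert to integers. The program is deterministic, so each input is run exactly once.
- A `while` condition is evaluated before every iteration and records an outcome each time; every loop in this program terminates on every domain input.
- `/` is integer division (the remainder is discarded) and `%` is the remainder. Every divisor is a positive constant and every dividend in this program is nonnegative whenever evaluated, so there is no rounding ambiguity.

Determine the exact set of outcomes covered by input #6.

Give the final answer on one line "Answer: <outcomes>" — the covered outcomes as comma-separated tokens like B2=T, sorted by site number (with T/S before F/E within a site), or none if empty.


Event log for input #6 (g=8, h=11):
  B1->T, B1->F, B2->F, B4->E, B3->F, B5->T, B6->F, B7->F, B8->T, B8->F
  B10->E, B9->F
collecting distinct outcomes: B1=T, B1=F, B2=F, B3=F, B4=E, B5=T, B6=F, B7=F, B8=T, B8=F, B9=F, B10=E
Answer: B1=T, B1=F, B2=F, B3=F, B4=E, B5=T, B6=F, B7=F, B8=T, B8=F, B9=F, B10=E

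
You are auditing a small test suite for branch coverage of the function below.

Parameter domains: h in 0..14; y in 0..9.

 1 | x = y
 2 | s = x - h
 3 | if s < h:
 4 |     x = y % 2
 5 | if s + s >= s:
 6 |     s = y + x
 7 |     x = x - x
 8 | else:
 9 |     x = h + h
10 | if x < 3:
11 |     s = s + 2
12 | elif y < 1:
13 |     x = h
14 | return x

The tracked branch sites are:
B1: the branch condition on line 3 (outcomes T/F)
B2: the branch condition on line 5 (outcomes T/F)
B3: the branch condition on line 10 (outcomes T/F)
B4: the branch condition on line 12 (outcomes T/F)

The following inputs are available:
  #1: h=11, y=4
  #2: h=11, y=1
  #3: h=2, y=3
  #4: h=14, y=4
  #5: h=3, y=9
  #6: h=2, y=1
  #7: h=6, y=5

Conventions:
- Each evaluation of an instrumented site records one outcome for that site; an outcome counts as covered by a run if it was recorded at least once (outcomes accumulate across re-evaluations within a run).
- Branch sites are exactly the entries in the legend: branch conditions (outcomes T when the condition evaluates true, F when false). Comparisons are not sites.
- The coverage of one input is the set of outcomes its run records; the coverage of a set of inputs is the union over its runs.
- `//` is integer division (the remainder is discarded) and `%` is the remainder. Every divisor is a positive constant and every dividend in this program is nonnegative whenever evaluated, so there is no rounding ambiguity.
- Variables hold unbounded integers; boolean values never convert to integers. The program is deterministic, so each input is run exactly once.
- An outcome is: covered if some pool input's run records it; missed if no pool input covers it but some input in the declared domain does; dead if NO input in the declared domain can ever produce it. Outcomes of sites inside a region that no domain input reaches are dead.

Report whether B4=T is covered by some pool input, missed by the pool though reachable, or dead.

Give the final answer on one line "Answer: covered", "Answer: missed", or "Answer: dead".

no pool input records B4=T
but domain input (h=2, y=0) does record it -> reachable, so missed

Answer: missed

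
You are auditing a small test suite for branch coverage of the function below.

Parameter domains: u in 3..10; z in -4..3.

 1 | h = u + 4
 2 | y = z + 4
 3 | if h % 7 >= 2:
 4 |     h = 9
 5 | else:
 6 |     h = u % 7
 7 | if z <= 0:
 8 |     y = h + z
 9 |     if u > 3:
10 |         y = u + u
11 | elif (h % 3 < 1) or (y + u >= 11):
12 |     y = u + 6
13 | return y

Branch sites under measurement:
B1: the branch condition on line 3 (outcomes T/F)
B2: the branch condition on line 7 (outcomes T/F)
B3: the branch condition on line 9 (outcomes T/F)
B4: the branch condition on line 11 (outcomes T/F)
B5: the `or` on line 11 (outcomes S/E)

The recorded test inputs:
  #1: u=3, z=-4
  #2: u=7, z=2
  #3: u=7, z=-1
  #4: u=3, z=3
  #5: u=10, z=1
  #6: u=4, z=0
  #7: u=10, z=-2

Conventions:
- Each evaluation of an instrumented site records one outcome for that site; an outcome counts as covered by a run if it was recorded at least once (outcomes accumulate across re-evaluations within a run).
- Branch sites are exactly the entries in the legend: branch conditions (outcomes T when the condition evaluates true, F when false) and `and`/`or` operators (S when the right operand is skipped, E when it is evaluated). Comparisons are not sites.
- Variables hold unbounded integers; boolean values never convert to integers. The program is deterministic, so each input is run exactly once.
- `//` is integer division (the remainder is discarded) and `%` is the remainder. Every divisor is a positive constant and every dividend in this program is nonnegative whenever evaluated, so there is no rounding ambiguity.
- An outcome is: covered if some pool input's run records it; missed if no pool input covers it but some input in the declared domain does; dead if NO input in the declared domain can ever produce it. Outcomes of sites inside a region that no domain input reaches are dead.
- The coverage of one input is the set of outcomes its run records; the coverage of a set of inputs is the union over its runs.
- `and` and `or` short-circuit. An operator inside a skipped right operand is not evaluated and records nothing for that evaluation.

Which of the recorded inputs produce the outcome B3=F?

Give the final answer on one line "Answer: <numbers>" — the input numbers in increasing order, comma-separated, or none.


input #1 (u=3, z=-4): records B3=F
input #2 (u=7, z=2): does not record B3=F
input #3 (u=7, z=-1): does not record B3=F
input #4 (u=3, z=3): does not record B3=F
input #5 (u=10, z=1): does not record B3=F
input #6 (u=4, z=0): does not record B3=F
input #7 (u=10, z=-2): does not record B3=F
Answer: 1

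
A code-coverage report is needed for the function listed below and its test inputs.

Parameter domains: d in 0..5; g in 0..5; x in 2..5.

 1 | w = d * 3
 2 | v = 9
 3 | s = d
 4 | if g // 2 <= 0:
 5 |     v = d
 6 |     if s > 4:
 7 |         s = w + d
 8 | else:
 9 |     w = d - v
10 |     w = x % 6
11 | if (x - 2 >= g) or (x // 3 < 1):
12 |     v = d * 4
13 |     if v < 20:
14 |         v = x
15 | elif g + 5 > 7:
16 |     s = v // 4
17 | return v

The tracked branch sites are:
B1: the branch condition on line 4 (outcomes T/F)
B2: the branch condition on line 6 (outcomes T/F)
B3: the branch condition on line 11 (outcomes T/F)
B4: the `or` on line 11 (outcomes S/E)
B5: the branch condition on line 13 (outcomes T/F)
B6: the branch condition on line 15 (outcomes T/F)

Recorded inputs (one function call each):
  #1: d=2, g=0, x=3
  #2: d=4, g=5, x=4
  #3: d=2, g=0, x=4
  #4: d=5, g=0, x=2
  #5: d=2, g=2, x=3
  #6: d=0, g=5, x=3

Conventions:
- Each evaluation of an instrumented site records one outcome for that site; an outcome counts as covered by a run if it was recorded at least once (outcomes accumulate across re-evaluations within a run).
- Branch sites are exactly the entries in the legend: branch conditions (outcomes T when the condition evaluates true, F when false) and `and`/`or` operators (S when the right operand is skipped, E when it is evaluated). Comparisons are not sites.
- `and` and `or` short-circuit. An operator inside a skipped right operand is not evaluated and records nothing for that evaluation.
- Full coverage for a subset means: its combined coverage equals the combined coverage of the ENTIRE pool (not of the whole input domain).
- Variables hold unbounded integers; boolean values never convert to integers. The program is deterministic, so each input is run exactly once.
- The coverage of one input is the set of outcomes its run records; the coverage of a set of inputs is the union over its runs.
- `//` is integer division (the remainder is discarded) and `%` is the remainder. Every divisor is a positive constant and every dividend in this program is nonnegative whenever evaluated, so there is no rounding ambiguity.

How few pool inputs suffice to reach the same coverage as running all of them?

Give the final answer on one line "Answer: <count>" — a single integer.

input #1 (d=2, g=0, x=3): covers B1=T, B2=F, B3=T, B4=S, B5=T
input #2 (d=4, g=5, x=4): covers B1=F, B3=F, B4=E, B6=T
input #3 (d=2, g=0, x=4): covers B1=T, B2=F, B3=T, B4=S, B5=T
input #4 (d=5, g=0, x=2): covers B1=T, B2=T, B3=T, B4=S, B5=F
input #5 (d=2, g=2, x=3): covers B1=F, B3=F, B4=E, B6=F
input #6 (d=0, g=5, x=3): covers B1=F, B3=F, B4=E, B6=T
union over all inputs: B1=T, B1=F, B2=T, B2=F, B3=T, B3=F, B4=S, B4=E, B5=T, B5=F, B6=T, B6=F (12 outcomes)
no size-1 subset reaches all 12 outcomes (best union: 5/12)
no size-2 subset reaches all 12 outcomes (best union: 9/12)
no size-3 subset reaches all 12 outcomes (best union: 11/12)
at size 4, {1, 2, 4, 5} reaches all 12 outcomes; every lexicographically earlier size-4 subset fails

Answer: 4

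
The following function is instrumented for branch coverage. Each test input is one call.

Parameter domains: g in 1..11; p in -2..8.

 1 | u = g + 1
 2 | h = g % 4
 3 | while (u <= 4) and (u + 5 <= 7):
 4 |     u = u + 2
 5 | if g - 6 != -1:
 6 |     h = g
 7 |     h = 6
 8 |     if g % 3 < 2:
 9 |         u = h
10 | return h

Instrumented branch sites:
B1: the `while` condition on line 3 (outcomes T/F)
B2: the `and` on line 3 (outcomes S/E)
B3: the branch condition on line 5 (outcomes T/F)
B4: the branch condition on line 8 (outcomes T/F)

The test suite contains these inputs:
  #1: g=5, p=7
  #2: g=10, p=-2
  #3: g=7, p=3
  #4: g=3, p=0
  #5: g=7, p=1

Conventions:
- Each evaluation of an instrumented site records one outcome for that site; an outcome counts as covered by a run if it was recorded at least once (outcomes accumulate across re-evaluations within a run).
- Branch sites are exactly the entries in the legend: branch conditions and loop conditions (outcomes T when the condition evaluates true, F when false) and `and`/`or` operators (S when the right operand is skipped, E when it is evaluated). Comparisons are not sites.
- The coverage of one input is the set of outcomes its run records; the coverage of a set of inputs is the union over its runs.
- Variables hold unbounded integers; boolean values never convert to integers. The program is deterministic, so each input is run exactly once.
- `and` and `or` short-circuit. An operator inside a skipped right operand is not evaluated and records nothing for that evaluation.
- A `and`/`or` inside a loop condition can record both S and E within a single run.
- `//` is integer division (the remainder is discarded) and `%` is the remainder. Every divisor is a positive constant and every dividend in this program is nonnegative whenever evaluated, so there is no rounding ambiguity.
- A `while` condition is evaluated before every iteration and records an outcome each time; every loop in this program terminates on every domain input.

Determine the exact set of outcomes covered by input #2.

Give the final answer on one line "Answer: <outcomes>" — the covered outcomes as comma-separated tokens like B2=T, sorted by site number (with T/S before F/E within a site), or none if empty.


Running input #2 (g=10, p=-2), event by event:
  B2->S, B1->F, B3->T, B4->T
distinct outcomes covered: B1=F, B2=S, B3=T, B4=T
Answer: B1=F, B2=S, B3=T, B4=T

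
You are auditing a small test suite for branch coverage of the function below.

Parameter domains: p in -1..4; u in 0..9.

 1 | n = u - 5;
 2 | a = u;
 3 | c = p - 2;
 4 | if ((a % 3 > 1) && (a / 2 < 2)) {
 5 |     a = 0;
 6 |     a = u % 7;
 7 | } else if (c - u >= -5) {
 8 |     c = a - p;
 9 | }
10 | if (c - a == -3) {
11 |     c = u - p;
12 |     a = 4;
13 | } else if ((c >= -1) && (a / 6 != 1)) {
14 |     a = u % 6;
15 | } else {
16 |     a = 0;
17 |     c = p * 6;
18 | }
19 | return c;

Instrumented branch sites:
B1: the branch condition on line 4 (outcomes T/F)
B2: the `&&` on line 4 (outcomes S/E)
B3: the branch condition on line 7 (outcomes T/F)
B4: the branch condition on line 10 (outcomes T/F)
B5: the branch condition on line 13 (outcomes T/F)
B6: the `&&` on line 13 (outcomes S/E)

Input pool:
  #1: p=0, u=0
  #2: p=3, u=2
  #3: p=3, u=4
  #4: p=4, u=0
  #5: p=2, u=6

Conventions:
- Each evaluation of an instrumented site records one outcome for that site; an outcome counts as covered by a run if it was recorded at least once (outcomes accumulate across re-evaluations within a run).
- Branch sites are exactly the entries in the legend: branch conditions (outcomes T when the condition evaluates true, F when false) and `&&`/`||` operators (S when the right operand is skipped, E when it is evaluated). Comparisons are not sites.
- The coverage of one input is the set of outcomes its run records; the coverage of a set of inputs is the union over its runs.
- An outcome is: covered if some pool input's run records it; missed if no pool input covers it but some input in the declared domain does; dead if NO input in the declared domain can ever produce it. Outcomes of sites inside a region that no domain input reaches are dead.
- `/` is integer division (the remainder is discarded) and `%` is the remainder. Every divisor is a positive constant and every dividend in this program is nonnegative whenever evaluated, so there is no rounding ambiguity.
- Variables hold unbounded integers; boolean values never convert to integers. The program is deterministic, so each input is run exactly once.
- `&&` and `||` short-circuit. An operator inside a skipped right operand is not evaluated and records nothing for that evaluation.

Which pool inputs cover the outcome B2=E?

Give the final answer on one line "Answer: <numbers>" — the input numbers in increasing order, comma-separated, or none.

input #1 (p=0, u=0): does not produce B2=E
input #2 (p=3, u=2): produces B2=E
input #3 (p=3, u=4): does not produce B2=E
input #4 (p=4, u=0): does not produce B2=E
input #5 (p=2, u=6): does not produce B2=E

Answer: 2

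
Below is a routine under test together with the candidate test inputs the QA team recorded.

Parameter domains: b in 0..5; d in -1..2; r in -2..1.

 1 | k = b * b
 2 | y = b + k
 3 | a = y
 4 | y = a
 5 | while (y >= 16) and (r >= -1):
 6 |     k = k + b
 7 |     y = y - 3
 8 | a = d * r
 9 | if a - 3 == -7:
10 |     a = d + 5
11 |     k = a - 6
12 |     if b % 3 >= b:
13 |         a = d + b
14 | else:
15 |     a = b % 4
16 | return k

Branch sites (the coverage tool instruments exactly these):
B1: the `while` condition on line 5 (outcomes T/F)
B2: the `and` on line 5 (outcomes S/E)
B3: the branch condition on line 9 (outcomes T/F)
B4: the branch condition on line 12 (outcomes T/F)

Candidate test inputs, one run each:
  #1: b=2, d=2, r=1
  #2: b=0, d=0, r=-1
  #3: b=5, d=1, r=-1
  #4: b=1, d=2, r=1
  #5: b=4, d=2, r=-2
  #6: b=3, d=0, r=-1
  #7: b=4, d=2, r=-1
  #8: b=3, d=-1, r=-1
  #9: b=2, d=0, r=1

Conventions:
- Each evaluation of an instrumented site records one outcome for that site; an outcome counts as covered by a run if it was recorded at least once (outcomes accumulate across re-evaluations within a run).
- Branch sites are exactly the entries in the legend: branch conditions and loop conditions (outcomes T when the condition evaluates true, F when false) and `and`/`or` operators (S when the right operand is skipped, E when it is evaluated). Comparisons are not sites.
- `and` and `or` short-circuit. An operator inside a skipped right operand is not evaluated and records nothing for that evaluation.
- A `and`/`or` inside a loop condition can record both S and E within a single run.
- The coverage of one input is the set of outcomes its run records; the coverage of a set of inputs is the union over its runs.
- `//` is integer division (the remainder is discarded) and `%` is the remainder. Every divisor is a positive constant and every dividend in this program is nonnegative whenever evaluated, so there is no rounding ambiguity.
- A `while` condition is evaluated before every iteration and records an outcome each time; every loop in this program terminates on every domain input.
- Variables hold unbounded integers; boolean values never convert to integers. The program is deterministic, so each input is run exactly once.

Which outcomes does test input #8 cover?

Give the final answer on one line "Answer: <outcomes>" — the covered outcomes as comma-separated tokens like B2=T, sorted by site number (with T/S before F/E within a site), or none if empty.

Event log for input #8 (b=3, d=-1, r=-1):
  B2->S, B1->F, B3->F
distinct outcomes covered: B1=F, B2=S, B3=F

Answer: B1=F, B2=S, B3=F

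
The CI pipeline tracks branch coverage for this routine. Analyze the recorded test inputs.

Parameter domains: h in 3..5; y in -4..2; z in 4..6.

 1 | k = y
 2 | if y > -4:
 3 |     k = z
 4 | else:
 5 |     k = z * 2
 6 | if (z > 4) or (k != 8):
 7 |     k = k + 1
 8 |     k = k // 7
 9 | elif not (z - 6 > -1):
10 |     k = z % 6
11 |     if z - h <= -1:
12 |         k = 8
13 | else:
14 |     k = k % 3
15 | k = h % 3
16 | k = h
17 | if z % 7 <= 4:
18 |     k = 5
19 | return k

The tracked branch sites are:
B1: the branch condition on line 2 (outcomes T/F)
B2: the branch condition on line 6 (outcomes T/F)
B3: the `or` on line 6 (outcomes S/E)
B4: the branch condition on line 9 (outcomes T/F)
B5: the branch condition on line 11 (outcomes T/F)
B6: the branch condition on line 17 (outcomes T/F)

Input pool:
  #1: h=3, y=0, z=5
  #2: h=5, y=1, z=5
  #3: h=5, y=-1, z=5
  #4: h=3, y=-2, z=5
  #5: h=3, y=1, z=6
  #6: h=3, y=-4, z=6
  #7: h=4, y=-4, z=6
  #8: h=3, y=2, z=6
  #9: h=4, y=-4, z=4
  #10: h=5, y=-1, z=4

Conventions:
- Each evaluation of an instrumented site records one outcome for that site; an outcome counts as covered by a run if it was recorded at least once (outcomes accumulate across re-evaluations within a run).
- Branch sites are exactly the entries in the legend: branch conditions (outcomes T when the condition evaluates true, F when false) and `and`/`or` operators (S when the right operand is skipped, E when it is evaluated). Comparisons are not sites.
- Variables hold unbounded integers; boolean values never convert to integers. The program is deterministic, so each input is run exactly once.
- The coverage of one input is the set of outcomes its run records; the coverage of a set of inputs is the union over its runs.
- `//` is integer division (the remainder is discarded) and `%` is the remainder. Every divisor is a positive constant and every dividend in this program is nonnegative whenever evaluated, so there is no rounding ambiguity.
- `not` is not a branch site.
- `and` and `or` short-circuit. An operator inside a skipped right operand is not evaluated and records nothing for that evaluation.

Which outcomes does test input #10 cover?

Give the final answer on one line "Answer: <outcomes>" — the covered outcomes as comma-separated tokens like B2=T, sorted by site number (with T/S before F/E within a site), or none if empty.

Running input #10 (h=5, y=-1, z=4), event by event:
  B1->T, B3->E, B2->T, B6->T
deduplicating events, the covered set is: B1=T, B2=T, B3=E, B6=T

Answer: B1=T, B2=T, B3=E, B6=T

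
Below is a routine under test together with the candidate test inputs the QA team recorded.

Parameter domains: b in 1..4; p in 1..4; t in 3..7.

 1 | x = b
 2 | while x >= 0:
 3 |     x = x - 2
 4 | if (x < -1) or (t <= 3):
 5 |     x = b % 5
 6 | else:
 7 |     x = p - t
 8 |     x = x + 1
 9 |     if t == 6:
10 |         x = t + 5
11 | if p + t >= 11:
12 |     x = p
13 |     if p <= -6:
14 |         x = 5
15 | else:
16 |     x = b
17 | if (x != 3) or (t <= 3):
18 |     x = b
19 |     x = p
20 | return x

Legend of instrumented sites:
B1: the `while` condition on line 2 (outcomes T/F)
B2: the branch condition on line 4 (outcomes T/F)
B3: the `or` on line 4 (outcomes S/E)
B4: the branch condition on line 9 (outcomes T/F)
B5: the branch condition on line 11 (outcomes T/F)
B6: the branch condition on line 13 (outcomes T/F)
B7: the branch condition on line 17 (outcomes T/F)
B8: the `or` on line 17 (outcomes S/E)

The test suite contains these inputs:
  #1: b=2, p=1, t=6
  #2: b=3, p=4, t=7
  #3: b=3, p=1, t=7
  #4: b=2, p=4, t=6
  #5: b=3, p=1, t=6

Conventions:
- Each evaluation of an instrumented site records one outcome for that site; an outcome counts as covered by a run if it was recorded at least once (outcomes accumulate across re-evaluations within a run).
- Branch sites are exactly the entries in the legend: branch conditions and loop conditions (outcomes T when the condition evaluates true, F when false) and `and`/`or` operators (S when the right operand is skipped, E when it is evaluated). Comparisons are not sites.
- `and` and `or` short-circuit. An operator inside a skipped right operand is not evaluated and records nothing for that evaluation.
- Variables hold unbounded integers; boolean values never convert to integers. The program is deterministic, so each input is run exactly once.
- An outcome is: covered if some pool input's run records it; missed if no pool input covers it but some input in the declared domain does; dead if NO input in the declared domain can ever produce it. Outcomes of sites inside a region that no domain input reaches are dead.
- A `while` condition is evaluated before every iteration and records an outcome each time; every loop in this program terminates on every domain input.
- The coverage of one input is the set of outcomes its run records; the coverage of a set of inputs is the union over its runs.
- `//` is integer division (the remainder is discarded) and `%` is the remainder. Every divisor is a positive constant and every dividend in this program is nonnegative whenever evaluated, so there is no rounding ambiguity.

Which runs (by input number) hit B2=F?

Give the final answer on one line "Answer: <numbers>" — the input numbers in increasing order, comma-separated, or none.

input #1 (b=2, p=1, t=6): never hits B2=F
input #2 (b=3, p=4, t=7): hits B2=F
input #3 (b=3, p=1, t=7): hits B2=F
input #4 (b=2, p=4, t=6): never hits B2=F
input #5 (b=3, p=1, t=6): hits B2=F

Answer: 2, 3, 5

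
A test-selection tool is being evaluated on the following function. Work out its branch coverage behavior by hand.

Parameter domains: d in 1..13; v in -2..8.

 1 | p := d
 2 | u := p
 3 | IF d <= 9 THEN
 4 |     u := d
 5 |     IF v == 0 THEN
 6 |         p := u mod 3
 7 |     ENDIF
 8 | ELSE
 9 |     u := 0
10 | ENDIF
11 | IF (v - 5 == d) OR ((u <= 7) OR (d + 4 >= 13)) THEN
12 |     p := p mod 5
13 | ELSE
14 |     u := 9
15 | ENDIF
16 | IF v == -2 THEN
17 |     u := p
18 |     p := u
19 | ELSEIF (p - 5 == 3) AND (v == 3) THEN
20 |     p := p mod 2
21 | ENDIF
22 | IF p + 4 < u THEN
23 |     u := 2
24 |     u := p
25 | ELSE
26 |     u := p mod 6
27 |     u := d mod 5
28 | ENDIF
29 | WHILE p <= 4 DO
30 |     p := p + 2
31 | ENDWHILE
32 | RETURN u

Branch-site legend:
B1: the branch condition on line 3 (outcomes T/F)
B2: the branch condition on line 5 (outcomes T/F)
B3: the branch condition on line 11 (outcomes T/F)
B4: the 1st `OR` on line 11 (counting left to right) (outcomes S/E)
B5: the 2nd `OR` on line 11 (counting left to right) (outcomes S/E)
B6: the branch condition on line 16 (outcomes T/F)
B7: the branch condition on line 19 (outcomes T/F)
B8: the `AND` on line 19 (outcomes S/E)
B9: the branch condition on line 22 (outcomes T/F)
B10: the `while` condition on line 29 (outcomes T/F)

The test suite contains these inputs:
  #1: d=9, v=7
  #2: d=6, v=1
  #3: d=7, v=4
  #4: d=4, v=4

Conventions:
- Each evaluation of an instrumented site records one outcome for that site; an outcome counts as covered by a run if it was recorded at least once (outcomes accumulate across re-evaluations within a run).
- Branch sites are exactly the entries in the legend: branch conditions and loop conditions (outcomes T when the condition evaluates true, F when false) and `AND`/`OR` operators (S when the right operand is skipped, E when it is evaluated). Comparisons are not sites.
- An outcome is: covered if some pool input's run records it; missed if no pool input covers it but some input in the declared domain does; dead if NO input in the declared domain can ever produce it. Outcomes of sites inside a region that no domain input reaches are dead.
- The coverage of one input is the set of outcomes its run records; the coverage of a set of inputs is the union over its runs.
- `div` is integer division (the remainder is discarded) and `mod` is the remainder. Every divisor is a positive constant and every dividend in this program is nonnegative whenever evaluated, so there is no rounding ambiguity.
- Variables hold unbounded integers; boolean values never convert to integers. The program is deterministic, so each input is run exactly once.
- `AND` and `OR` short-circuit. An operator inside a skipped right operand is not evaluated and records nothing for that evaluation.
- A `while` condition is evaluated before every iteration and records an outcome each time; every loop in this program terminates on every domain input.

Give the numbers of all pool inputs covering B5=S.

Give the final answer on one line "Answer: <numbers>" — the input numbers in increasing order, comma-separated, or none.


input #1 (d=9, v=7): does not record B5=S
input #2 (d=6, v=1): records B5=S
input #3 (d=7, v=4): records B5=S
input #4 (d=4, v=4): records B5=S
Answer: 2, 3, 4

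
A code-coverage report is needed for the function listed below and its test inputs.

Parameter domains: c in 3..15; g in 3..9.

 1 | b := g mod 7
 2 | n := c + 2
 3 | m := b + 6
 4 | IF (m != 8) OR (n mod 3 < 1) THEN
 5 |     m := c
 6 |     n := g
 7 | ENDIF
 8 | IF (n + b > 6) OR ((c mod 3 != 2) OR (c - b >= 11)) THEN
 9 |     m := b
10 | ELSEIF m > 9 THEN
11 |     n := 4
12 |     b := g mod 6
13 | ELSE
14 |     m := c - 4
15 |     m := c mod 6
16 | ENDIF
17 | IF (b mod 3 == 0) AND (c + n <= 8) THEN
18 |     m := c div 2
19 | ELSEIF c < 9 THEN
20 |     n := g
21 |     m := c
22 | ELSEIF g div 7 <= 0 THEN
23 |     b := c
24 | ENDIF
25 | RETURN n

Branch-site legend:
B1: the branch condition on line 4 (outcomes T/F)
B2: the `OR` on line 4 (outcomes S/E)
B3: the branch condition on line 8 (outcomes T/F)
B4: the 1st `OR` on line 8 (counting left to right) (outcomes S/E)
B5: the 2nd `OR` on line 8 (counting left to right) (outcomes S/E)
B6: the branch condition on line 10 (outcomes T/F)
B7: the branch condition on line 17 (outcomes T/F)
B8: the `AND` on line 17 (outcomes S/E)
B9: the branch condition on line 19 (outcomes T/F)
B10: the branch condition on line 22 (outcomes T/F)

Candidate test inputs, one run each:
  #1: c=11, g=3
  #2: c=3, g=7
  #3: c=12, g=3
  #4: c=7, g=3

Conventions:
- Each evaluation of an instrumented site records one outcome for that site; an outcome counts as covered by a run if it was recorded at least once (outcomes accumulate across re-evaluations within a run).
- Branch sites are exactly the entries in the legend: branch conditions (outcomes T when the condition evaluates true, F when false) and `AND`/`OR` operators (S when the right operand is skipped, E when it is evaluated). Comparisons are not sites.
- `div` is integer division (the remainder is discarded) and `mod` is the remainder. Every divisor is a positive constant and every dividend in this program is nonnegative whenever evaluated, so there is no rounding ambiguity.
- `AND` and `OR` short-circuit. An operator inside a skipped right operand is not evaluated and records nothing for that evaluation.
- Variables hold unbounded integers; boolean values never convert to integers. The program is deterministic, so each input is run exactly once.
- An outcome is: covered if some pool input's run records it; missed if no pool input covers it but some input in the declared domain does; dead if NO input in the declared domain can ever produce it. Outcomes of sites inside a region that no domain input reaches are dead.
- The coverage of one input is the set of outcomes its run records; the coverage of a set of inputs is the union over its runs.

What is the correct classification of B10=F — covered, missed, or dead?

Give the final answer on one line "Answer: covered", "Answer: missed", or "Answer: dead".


no pool input records B10=F
but domain input (c=9, g=7) does record it -> reachable, so missed
Answer: missed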